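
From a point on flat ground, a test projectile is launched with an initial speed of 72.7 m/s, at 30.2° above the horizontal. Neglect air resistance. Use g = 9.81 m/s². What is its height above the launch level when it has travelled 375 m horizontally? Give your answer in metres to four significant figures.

43.54 m

Components: vₓ = 72.70 cos 30.2° = 62.83 m/s, v_y0 = 72.70 sin 30.2° = 36.57 m/s.
Time to reach x = 375 m: t = x/vₓ = 375/62.83 = 5.968 s.
Height: y = v_y0 t − ½ g t² = 36.57 × 5.968 − 4.905 × 5.968² = 218.3 − 174.7 = 43.54 m.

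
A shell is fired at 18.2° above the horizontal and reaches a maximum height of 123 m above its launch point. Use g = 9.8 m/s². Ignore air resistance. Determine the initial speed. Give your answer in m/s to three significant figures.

At the peak v_y = 0, so v_y0 = √(2gH) = √(2 × 9.80 × 123) = 49.10 m/s.
v_y0 = v₀ sin θ ⇒ v₀ = 49.10 / sin 18.2° = 157.2 m/s.

157 m/s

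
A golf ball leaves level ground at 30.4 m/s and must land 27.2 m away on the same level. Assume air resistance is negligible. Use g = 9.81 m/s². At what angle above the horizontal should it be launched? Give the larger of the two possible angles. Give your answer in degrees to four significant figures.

From R = (v₀²/g) sin 2θ: sin 2θ = 9.81 × 27.2 / 924.16 = 0.2887.
2θ = 16.78° or 180° − 16.78° = 163.2°, so θ = 8.391° or 81.61°.
The larger angle is 81.61°.

81.61°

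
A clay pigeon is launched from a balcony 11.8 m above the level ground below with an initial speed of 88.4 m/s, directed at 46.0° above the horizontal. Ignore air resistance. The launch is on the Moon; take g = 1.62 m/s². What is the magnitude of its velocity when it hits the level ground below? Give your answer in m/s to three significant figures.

Components: vₓ = 88.40 cos 46.0° = 61.41 m/s, v_y0 = 88.40 sin 46.0° = 63.59 m/s.
With up positive and y = 0 at the ground: y(t) = 11.8 + (63.59) t − 0.8100 t². Setting y = 0 and taking the positive root: t = [63.59 + √(63.59² + 2·1.62·11.8)] / 1.62 = (63.59 + 63.89) / 1.62 = 78.69 s.
Vertical velocity at impact: v_y = v_y0 − g t = 63.59 − 1.62 × 78.69 = −63.89 m/s.
Speed: |v| = √(vₓ² + v_y²) = √(61.41² + 63.89²) = 88.62 m/s.

88.6 m/s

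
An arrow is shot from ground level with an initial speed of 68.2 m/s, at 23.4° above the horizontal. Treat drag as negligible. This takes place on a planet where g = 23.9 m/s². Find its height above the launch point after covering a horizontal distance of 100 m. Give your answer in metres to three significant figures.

vₓ = 68.20 cos 23.4° = 62.59 m/s; v_y0 = 68.20 sin 23.4° = 27.09 m/s.
Time to reach x = 100 m: t = x/vₓ = 100/62.59 = 1.598 s.
Height: y = v_y0 t − ½ g t² = 27.09 × 1.598 − 11.95 × 1.598² = 43.27 − 30.50 = 12.77 m.

12.8 m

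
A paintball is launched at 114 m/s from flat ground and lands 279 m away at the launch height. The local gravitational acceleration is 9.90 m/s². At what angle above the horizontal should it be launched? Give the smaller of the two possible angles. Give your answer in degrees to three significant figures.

6.14°

R = v₀² sin 2θ / g gives sin 2θ = gR/v₀² = 9.90·279/114² = 0.2125.
2θ = 12.27° or 180° − 12.27° = 167.7°, so θ = 6.135° or 83.86°.
The smaller angle is 6.135°.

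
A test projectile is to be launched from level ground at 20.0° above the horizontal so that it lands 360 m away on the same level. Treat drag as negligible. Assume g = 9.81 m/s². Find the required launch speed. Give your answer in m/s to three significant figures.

Level-ground range: R = v₀² sin(2θ)/g, so v₀ = √(gR / sin 2θ).
v₀ = √(9.81 × 360 / sin 40.00°) = √(3532 / 0.6428) = √5494.2 = 74.12 m/s.

74.1 m/s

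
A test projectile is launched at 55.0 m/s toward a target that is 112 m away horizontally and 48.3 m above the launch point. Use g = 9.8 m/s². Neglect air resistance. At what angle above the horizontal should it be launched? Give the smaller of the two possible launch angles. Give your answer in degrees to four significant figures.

35.07°

Trajectory: y = x tanθ − g x² (1 + tan²θ)/(2v₀²). With x = 112, y = 48.3, v₀ = 55.0, g = 9.80:
20.32 tan²θ − 112 tanθ + (68.62) = 0.
tanθ = [112 ± √(112² − 4 × 20.32 × (68.62))] / (2 × 20.32) = (112 ± 83.47) / 40.64, giving tanθ = 0.7021 or 4.810.
θ = 35.07° or 78.26°; the smaller is 35.07°.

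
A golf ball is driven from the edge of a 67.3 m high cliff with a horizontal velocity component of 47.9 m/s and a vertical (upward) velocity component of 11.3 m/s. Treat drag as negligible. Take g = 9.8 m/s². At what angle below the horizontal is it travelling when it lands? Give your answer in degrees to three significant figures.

38.5°

Vertical motion (up positive, ground at y = 0): 4.900 t² − (11.30) t − 67.3 = 0, so t = (11.30 + √(11.30² + 2·9.80·67.3)) / 9.80 = (11.30 + 38.04) / 9.80 = 5.034 s.
At impact: v_y = v_y0 − g t = −38.04 m/s; vₓ = 47.90 m/s.
Angle below horizontal: arctan(|v_y|/vₓ) = arctan(38.04/47.90) = 38.45°.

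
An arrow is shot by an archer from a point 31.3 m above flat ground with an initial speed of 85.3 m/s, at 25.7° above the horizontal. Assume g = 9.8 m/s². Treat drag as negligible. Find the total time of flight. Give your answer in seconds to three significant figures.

8.32 s

vₓ = 85.30 cos 25.7° = 76.86 m/s; v_y0 = 85.30 sin 25.7° = 36.99 m/s.
The projectile lands when y = 31.3 + (36.99) t − ½·9.80·t² = 0. Positive root: t = (36.99 + √(36.99² + 2·9.80·31.3)) / 9.80 = (36.99 + 44.52) / 9.80 = 8.317 s.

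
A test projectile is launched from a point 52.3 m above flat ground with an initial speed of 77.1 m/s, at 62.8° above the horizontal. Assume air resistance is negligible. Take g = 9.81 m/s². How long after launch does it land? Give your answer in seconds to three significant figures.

14.7 s

Components: vₓ = 77.10 cos 62.8° = 35.24 m/s, v_y0 = 77.10 sin 62.8° = 68.57 m/s.
Vertical motion (up positive, ground at y = 0): 4.905 t² − (68.57) t − 52.3 = 0, so t = (68.57 + √(68.57² + 2·9.81·52.3)) / 9.81 = (68.57 + 75.69) / 9.81 = 14.71 s.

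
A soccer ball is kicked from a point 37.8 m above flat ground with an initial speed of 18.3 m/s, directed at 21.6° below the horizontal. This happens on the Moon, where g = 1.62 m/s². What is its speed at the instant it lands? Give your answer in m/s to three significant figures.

21.4 m/s

Components: vₓ = 18.30 cos 21.6° = 17.01 m/s, v_y0 = −6.737 m/s (downward).
Vertical motion (up positive, ground at y = 0): 0.8100 t² − (−6.737) t − 37.8 = 0, so t = (−6.737 + √(6.737² + 2·1.62·37.8)) / 1.62 = (−6.737 + 12.96) / 1.62 = 3.839 s.
Vertical velocity at impact: v_y = v_y0 − g t = −6.737 − 1.62 × 3.839 = −12.96 m/s.
Speed: |v| = √(vₓ² + v_y²) = √(17.01² + 12.96²) = 21.39 m/s.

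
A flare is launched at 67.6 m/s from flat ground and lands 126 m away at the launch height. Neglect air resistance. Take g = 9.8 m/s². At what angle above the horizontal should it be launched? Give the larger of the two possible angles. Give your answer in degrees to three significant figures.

R = v₀² sin 2θ / g gives sin 2θ = gR/v₀² = 9.80·126/67.6² = 0.2702.
2θ = 15.68° or 180° − 15.68° = 164.3°, so θ = 7.838° or 82.16°.
The larger angle is 82.16°.

82.2°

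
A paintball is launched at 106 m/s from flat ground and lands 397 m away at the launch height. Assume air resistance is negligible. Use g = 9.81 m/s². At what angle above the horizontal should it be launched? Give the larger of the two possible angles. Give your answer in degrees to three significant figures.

79.9°

From R = (v₀²/g) sin 2θ: sin 2θ = 9.81 × 397 / 11236 = 0.3466.
2θ = 20.28° or 180° − 20.28° = 159.7°, so θ = 10.14° or 79.86°.
The larger angle is 79.86°.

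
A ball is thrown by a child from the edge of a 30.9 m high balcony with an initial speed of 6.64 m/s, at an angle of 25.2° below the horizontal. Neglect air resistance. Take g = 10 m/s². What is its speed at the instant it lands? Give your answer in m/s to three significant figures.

Resolve: vₓ = 6.640 cos 25.2° = 6.008 m/s and v_y0 = −2.827 m/s (downward).
With up positive and y = 0 at the ground: y(t) = 30.9 + (−2.827) t − 5.000 t². Setting y = 0 and taking the positive root: t = [−2.827 + √(2.827² + 2·10.0·30.9)] / 10.0 = (−2.827 + 25.02) / 10.0 = 2.219 s.
Vertical velocity at impact: v_y = v_y0 − g t = −2.827 − 10.0 × 2.219 = −25.02 m/s.
Speed: |v| = √(vₓ² + v_y²) = √(6.008² + 25.02²) = 25.73 m/s.

25.7 m/s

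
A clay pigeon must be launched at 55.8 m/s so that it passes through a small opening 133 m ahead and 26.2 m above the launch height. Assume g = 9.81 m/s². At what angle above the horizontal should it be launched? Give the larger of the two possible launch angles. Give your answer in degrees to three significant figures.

Trajectory: y = x tanθ − g x² (1 + tan²θ)/(2v₀²). With x = 133, y = 26.2, v₀ = 55.8, g = 9.81:
27.87 tan²θ − 133 tanθ + (54.07) = 0.
tanθ = [133 ± √(133² − 4 × 27.87 × (54.07))] / (2 × 27.87) = (133 ± 108.0) / 55.73, giving tanθ = 0.4487 or 4.324.
θ = 24.17° or 76.98°; the larger is 76.98°.

77.0°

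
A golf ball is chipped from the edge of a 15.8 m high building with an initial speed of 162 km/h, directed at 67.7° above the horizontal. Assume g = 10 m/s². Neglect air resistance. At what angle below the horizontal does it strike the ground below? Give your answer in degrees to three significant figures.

69.3°

Convert: 162 km/h = 162/3.6 = 45.00 m/s.
Resolve: vₓ = 45.00 cos 67.7° = 17.08 m/s and v_y0 = 45.00 sin 67.7° = 41.63 m/s.
The projectile lands when y = 15.8 + (41.63) t − ½·10.0·t² = 0. Positive root: t = (41.63 + √(41.63² + 2·10.0·15.8)) / 10.0 = (41.63 + 45.27) / 10.0 = 8.691 s.
At impact: v_y = v_y0 − g t = −45.27 m/s; vₓ = 17.08 m/s.
Angle below horizontal: arctan(|v_y|/vₓ) = arctan(45.27/17.08) = 69.33°.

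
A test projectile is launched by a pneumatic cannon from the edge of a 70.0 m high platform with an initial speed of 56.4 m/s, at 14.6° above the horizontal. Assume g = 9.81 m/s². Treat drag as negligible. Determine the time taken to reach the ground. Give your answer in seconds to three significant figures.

5.50 s

Components: vₓ = 56.40 cos 14.6° = 54.58 m/s, v_y0 = 56.40 sin 14.6° = 14.22 m/s.
Vertical motion (up positive, ground at y = 0): 4.905 t² − (14.22) t − 70.0 = 0, so t = (14.22 + √(14.22² + 2·9.81·70.0)) / 9.81 = (14.22 + 39.69) / 9.81 = 5.495 s.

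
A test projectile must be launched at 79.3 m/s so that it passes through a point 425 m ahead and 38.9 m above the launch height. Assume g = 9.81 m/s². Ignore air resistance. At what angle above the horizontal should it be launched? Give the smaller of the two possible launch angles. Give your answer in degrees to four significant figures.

Trajectory: y = x tanθ − g x² (1 + tan²θ)/(2v₀²). With x = 425, y = 38.9, v₀ = 79.3, g = 9.81:
140.9 tan²θ − 425 tanθ + (179.8) = 0.
tanθ = [425 ± √(425² − 4 × 140.9 × (179.8))] / (2 × 140.9) = (425 ± 281.6) / 281.8, giving tanθ = 0.5089 or 2.508.
θ = 26.97° or 68.26°; the smaller is 26.97°.

26.97°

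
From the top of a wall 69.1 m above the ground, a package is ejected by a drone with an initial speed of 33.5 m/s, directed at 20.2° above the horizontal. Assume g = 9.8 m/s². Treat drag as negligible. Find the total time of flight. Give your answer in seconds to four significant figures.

5.117 s

Horizontal component vₓ = 33.50 cos 20.2° = 31.44 m/s; vertical v_y0 = 33.50 sin 20.2° = 11.57 m/s.
Vertical motion (up positive, ground at y = 0): 4.900 t² − (11.57) t − 69.1 = 0, so t = (11.57 + √(11.57² + 2·9.80·69.1)) / 9.80 = (11.57 + 38.58) / 9.80 = 5.117 s.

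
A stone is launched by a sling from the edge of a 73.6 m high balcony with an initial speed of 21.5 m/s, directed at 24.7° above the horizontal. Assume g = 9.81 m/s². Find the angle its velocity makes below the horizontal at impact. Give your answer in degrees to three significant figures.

63.4°

Components: vₓ = 21.50 cos 24.7° = 19.53 m/s, v_y0 = 21.50 sin 24.7° = 8.984 m/s.
The projectile lands when y = 73.6 + (8.984) t − ½·9.81·t² = 0. Positive root: t = (8.984 + √(8.984² + 2·9.81·73.6)) / 9.81 = (8.984 + 39.05) / 9.81 = 4.896 s.
At impact: v_y = v_y0 − g t = −39.05 m/s; vₓ = 19.53 m/s.
Angle below horizontal: arctan(|v_y|/vₓ) = arctan(39.05/19.53) = 63.42°.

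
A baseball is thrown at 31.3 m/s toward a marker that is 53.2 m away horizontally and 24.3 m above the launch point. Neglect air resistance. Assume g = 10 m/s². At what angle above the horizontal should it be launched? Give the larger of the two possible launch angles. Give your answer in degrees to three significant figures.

Trajectory: y = x tanθ − g x² (1 + tan²θ)/(2v₀²). With x = 53.2, y = 24.3, v₀ = 31.3, g = 10.0:
14.44 tan²θ − 53.2 tanθ + (38.74) = 0.
tanθ = [53.2 ± √(53.2² − 4 × 14.44 × (38.74))] / (2 × 14.44) = (53.2 ± 24.32) / 28.89, giving tanθ = 0.9996 or 2.683.
θ = 44.99° or 69.56°; the larger is 69.56°.

69.6°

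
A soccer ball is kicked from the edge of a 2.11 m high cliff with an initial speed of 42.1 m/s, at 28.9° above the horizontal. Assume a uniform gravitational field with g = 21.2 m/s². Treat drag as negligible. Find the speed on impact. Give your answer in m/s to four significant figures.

43.15 m/s

Components: vₓ = 42.10 cos 28.9° = 36.86 m/s, v_y0 = 42.10 sin 28.9° = 20.35 m/s.
Vertical motion (up positive, ground at y = 0): 10.60 t² − (20.35) t − 2.11 = 0, so t = (20.35 + √(20.35² + 2·21.2·2.11)) / 21.2 = (20.35 + 22.44) / 21.2 = 2.018 s.
Vertical velocity at impact: v_y = v_y0 − g t = 20.35 − 21.2 × 2.018 = −22.44 m/s.
Speed: |v| = √(vₓ² + v_y²) = √(36.86² + 22.44²) = 43.15 m/s.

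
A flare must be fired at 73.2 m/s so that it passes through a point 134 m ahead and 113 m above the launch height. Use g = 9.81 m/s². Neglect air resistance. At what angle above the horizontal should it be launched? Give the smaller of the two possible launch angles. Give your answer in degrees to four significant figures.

48.23°

Trajectory: y = x tanθ − g x² (1 + tan²θ)/(2v₀²). With x = 134, y = 113, v₀ = 73.2, g = 9.81:
16.44 tan²θ − 134 tanθ + (129.4) = 0.
tanθ = [134 ± √(134² − 4 × 16.44 × (129.4))] / (2 × 16.44) = (134 ± 97.19) / 32.87, giving tanθ = 1.120 or 7.033.
θ = 48.23° or 81.91°; the smaller is 48.23°.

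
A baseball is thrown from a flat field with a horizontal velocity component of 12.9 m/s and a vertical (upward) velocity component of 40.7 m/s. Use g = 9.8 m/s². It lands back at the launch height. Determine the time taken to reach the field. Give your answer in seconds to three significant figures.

Landing at launch height ⇒ T = 2 v_y0 / g = 2 × 40.70 / 9.80 = 8.306 s.

8.31 s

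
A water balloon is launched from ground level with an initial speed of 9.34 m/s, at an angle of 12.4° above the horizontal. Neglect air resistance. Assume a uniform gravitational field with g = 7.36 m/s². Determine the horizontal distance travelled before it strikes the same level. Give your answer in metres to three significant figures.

4.97 m

vₓ = 9.340 cos 12.4° = 9.122 m/s; v_y0 = 9.340 sin 12.4° = 2.006 m/s.
Flight time T = 2 v_y0 / g = 0.5450 s.
Range: R = vₓ T = 9.122 × 0.5450 = 4.972 m.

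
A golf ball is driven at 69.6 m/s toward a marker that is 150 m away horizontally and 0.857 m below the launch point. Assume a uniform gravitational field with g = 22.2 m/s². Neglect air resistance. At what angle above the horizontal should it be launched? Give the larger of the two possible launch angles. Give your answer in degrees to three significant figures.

Trajectory: y = x tanθ − g x² (1 + tan²θ)/(2v₀²). With x = 150, y = −0.857, v₀ = 69.6, g = 22.2:
51.56 tan²θ − 150 tanθ + (50.70) = 0.
tanθ = [150 ± √(150² − 4 × 51.56 × (50.70))] / (2 × 51.56) = (150 ± 109.7) / 103.1, giving tanθ = 0.3904 or 2.519.
θ = 21.32° or 68.35°; the larger is 68.35°.

68.3°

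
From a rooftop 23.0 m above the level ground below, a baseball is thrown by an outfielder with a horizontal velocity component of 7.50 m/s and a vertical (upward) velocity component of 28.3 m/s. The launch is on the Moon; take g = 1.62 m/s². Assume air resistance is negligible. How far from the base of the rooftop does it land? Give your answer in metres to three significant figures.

With up positive and y = 0 at the ground: y(t) = 23.0 + (28.30) t − 0.8100 t². Setting y = 0 and taking the positive root: t = [28.30 + √(28.30² + 2·1.62·23.0)] / 1.62 = (28.30 + 29.59) / 1.62 = 35.73 s.
Horizontal distance: R = vₓ t = 7.500 × 35.73 = 268.0 m.

268 m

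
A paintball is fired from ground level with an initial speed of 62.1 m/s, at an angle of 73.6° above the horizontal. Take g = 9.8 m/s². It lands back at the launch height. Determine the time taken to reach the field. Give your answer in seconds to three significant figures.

vₓ = 62.10 cos 73.6° = 17.53 m/s; v_y0 = 62.10 sin 73.6° = 59.57 m/s.
Time of flight on level ground: T = 2 v_y0 / g = 2 × 59.57 / 9.80 = 12.16 s.

12.2 s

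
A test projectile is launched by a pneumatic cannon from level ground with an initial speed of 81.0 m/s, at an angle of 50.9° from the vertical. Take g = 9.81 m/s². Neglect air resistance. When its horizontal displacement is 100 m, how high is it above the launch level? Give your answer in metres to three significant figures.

68.9 m

vₓ = 81.00 sin 50.9° = 62.86 m/s; v_y0 = 81.00 cos 50.9° = 51.08 m/s.
x = vₓ t ⇒ t = 100/62.86 = 1.591 s.
Height: y = v_y0 t − ½ g t² = 51.08 × 1.591 − 4.905 × 1.591² = 81.27 − 12.41 = 68.85 m.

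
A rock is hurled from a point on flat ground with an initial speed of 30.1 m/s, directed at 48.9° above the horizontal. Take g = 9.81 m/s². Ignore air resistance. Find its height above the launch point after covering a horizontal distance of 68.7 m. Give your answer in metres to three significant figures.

19.6 m

vₓ = 30.10 cos 48.9° = 19.79 m/s; v_y0 = 30.10 sin 48.9° = 22.68 m/s.
x = vₓ t ⇒ t = 68.7/19.79 = 3.472 s.
Height: y = v_y0 t − ½ g t² = 22.68 × 3.472 − 4.905 × 3.472² = 78.75 − 59.13 = 19.62 m.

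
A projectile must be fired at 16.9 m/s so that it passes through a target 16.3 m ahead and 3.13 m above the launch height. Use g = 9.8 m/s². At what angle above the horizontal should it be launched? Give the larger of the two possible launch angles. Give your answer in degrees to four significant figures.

71.66°

Trajectory: y = x tanθ − g x² (1 + tan²θ)/(2v₀²). With x = 16.3, y = 3.13, v₀ = 16.9, g = 9.80:
4.558 tan²θ − 16.3 tanθ + (7.688) = 0.
tanθ = [16.3 ± √(16.3² − 4 × 4.558 × (7.688))] / (2 × 4.558) = (16.3 ± 11.20) / 9.116, giving tanθ = 0.5591 or 3.017.
θ = 29.21° or 71.66°; the larger is 71.66°.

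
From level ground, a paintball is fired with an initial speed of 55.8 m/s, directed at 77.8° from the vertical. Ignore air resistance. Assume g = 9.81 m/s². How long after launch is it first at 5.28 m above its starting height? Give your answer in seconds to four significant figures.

0.5951 s

Horizontal component vₓ = 55.80 sin 77.8° = 54.54 m/s; vertical v_y0 = 55.80 cos 77.8° = 11.79 m/s.
Require v_y0 t − ½ g t² = 5.28, i.e. 4.905 t² − 11.79 t + 5.28 = 0.
Quadratic formula: t = (11.79 ± √35.456) / 9.81 = (11.79 ± 5.954) / 9.81 → t = 0.5951 s or 1.809 s.
The first (ascending) time is 0.5951 s.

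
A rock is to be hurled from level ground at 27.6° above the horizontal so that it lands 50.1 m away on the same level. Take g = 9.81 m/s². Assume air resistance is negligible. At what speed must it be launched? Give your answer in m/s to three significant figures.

Level-ground range: R = v₀² sin(2θ)/g, so v₀ = √(gR / sin 2θ).
v₀ = √(9.81 × 50.1 / sin 55.20°) = √(491.5 / 0.8211) = √598.53 = 24.46 m/s.

24.5 m/s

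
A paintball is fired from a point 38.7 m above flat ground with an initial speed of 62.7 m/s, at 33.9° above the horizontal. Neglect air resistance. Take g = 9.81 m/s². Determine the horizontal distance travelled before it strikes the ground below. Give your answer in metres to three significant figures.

Components: vₓ = 62.70 cos 33.9° = 52.04 m/s, v_y0 = 62.70 sin 33.9° = 34.97 m/s.
The projectile lands when y = 38.7 + (34.97) t − ½·9.81·t² = 0. Positive root: t = (34.97 + √(34.97² + 2·9.81·38.7)) / 9.81 = (34.97 + 44.52) / 9.81 = 8.103 s.
Horizontal distance: R = vₓ t = 52.04 × 8.103 = 421.7 m.

422 m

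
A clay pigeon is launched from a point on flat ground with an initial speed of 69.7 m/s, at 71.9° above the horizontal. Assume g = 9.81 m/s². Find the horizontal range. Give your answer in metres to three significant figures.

Resolve: vₓ = 69.70 cos 71.9° = 21.65 m/s and v_y0 = 69.70 sin 71.9° = 66.25 m/s.
Time aloft: T = 2 v_y0 / g = 2 × 66.25 / 9.81 = 13.51 s.
Horizontal distance R = vₓ T = 21.65 × 13.51 = 292.5 m.

292 m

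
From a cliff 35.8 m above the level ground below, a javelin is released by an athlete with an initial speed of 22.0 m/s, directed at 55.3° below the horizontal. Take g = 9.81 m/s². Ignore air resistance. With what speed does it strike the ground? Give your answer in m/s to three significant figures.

Resolve: vₓ = 22.00 cos 55.3° = 12.52 m/s and v_y0 = −18.09 m/s (downward).
With up positive and y = 0 at the ground: y(t) = 35.8 + (−18.09) t − 4.905 t². Setting y = 0 and taking the positive root: t = [−18.09 + √(18.09² + 2·9.81·35.8)] / 9.81 = (−18.09 + 32.09) / 9.81 = 1.427 s.
Vertical velocity at impact: v_y = v_y0 − g t = −18.09 − 9.81 × 1.427 = −32.09 m/s.
Speed: |v| = √(vₓ² + v_y²) = √(12.52² + 32.09²) = 34.44 m/s.

34.4 m/s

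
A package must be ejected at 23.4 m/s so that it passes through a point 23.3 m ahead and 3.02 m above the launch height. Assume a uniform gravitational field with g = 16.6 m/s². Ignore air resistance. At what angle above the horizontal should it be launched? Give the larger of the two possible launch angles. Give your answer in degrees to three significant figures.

65.7°

Trajectory: y = x tanθ − g x² (1 + tan²θ)/(2v₀²). With x = 23.3, y = 3.02, v₀ = 23.4, g = 16.6:
8.229 tan²θ − 23.3 tanθ + (11.25) = 0.
tanθ = [23.3 ± √(23.3² − 4 × 8.229 × (11.25))] / (2 × 8.229) = (23.3 ± 13.14) / 16.46, giving tanθ = 0.6174 or 2.214.
θ = 31.69° or 65.69°; the larger is 65.69°.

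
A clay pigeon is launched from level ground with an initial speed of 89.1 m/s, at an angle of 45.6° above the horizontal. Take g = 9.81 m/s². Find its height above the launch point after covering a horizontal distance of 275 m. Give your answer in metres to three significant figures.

185 m

Components: vₓ = 89.10 cos 45.6° = 62.34 m/s, v_y0 = 89.10 sin 45.6° = 63.66 m/s.
x = vₓ t ⇒ t = 275/62.34 = 4.411 s.
Height: y = v_y0 t − ½ g t² = 63.66 × 4.411 − 4.905 × 4.411² = 280.8 − 95.45 = 185.4 m.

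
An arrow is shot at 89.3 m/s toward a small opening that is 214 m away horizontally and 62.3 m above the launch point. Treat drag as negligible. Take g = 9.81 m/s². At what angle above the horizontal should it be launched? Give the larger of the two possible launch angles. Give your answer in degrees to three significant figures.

82.0°

Trajectory: y = x tanθ − g x² (1 + tan²θ)/(2v₀²). With x = 214, y = 62.3, v₀ = 89.3, g = 9.81:
28.17 tan²θ − 214 tanθ + (90.47) = 0.
tanθ = [214 ± √(214² − 4 × 28.17 × (90.47))] / (2 × 28.17) = (214 ± 188.7) / 56.34, giving tanθ = 0.4493 or 7.148.
θ = 24.20° or 82.04°; the larger is 82.04°.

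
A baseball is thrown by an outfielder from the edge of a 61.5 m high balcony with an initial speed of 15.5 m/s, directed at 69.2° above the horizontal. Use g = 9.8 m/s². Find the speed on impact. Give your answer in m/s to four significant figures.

vₓ = 15.50 cos 69.2° = 5.504 m/s; v_y0 = 15.50 sin 69.2° = 14.49 m/s.
With up positive and y = 0 at the ground: y(t) = 61.5 + (14.49) t − 4.900 t². Setting y = 0 and taking the positive root: t = [14.49 + √(14.49² + 2·9.80·61.5)] / 9.80 = (14.49 + 37.62) / 9.80 = 5.317 s.
Vertical velocity at impact: v_y = v_y0 − g t = 14.49 − 9.80 × 5.317 = −37.62 m/s.
Speed: |v| = √(vₓ² + v_y²) = √(5.504² + 37.62²) = 38.02 m/s.

38.02 m/s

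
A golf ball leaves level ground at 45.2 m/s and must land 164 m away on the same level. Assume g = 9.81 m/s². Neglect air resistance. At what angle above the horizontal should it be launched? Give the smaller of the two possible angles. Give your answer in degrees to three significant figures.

R = v₀² sin 2θ / g gives sin 2θ = gR/v₀² = 9.81·164/45.2² = 0.7875.
2θ = 51.95° or 180° − 51.95° = 128.0°, so θ = 25.98° or 64.02°.
The smaller angle is 25.98°.

26.0°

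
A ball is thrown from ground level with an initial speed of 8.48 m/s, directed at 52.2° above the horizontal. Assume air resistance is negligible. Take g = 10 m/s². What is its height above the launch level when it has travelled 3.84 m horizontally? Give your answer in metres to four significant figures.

vₓ = 8.480 cos 52.2° = 5.197 m/s; v_y0 = 8.480 sin 52.2° = 6.701 m/s.
Time to reach x = 3.84 m: t = x/vₓ = 3.84/5.197 = 0.7388 s.
Height: y = v_y0 t − ½ g t² = 6.701 × 0.7388 − 5.000 × 0.7388² = 4.950 − 2.729 = 2.221 m.

2.221 m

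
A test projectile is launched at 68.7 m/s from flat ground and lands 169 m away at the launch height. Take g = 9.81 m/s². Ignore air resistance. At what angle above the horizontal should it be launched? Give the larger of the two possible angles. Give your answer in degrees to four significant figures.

R = v₀² sin 2θ / g gives sin 2θ = gR/v₀² = 9.81·169/68.7² = 0.3513.
2θ = 20.57° or 180° − 20.57° = 159.4°, so θ = 10.28° or 79.72°.
The larger angle is 79.72°.

79.72°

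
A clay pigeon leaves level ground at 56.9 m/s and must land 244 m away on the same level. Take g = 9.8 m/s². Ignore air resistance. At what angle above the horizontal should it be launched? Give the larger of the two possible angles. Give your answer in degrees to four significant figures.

66.20°

Level-ground range R = v₀² sin(2θ)/g ⇒ sin(2θ) = gR/v₀² = 9.80 × 244 / 56.9² = 0.7386.
2θ = 47.61° or 180° − 47.61° = 132.4°, so θ = 23.80° or 66.20°.
The larger angle is 66.20°.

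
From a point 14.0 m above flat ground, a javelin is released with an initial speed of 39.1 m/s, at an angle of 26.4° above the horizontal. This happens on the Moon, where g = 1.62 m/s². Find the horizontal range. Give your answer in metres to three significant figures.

779 m

Horizontal component vₓ = 39.10 cos 26.4° = 35.02 m/s; vertical v_y0 = 39.10 sin 26.4° = 17.39 m/s.
Vertical motion (up positive, ground at y = 0): 0.8100 t² − (17.39) t − 14.0 = 0, so t = (17.39 + √(17.39² + 2·1.62·14.0)) / 1.62 = (17.39 + 18.64) / 1.62 = 22.24 s.
Horizontal distance: R = vₓ t = 35.02 × 22.24 = 778.9 m.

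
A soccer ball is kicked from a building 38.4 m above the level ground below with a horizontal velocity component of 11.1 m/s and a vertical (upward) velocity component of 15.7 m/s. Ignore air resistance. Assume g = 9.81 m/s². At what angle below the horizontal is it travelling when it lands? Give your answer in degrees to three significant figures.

70.7°

With up positive and y = 0 at the ground: y(t) = 38.4 + (15.70) t − 4.905 t². Setting y = 0 and taking the positive root: t = [15.70 + √(15.70² + 2·9.81·38.4)] / 9.81 = (15.70 + 31.62) / 9.81 = 4.824 s.
At impact: v_y = v_y0 − g t = −31.62 m/s; vₓ = 11.10 m/s.
Angle below horizontal: arctan(|v_y|/vₓ) = arctan(31.62/11.10) = 70.66°.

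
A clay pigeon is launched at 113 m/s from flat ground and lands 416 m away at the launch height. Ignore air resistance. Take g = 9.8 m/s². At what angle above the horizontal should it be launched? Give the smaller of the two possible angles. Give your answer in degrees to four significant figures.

From R = (v₀²/g) sin 2θ: sin 2θ = 9.80 × 416 / 12769 = 0.3193.
2θ = 18.62° or 180° − 18.62° = 161.4°, so θ = 9.309° or 80.69°.
The smaller angle is 9.309°.

9.309°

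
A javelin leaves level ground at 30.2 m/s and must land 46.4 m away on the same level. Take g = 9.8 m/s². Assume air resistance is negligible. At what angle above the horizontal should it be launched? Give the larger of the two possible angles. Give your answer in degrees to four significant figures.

75.05°

Level-ground range R = v₀² sin(2θ)/g ⇒ sin(2θ) = gR/v₀² = 9.80 × 46.4 / 30.2² = 0.4986.
2θ = 29.91° or 180° − 29.91° = 150.1°, so θ = 14.95° or 75.05°.
The larger angle is 75.05°.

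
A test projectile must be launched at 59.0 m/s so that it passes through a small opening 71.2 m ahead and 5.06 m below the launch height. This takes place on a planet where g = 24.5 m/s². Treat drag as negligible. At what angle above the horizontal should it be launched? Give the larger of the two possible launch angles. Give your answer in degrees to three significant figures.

75.3°

Trajectory: y = x tanθ − g x² (1 + tan²θ)/(2v₀²). With x = 71.2, y = −5.06, v₀ = 59.0, g = 24.5:
17.84 tan²θ − 71.2 tanθ + (12.78) = 0.
tanθ = [71.2 ± √(71.2² − 4 × 17.84 × (12.78))] / (2 × 17.84) = (71.2 ± 64.48) / 35.68, giving tanθ = 0.1884 or 3.803.
θ = 10.67° or 75.27°; the larger is 75.27°.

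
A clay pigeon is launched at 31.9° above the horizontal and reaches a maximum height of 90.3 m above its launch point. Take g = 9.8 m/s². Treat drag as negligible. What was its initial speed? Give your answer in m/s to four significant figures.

At the peak v_y = 0, so v_y0 = √(2gH) = √(2 × 9.80 × 90.3) = 42.07 m/s.
v_y0 = v₀ sin θ ⇒ v₀ = 42.07 / sin 31.9° = 79.61 m/s.

79.61 m/s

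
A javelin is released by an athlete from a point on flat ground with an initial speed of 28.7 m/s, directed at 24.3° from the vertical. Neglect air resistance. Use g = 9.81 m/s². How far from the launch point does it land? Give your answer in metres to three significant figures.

63.0 m

Resolve: vₓ = 28.70 sin 24.3° = 11.81 m/s and v_y0 = 28.70 cos 24.3° = 26.16 m/s.
Time aloft: T = 2 v_y0 / g = 2 × 26.16 / 9.81 = 5.333 s.
Horizontal distance R = vₓ T = 11.81 × 5.333 = 62.98 m.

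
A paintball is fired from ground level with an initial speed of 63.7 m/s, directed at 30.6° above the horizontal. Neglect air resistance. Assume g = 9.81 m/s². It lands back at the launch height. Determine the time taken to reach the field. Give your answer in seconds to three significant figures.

6.61 s

Resolve: vₓ = 63.70 cos 30.6° = 54.83 m/s and v_y0 = 63.70 sin 30.6° = 32.43 m/s.
Time of flight on level ground: T = 2 v_y0 / g = 2 × 32.43 / 9.81 = 6.611 s.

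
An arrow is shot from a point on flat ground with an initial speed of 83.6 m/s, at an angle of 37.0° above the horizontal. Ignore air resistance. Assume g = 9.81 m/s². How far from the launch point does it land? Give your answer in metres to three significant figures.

Horizontal component vₓ = 83.60 cos 37.0° = 66.77 m/s; vertical v_y0 = 83.60 sin 37.0° = 50.31 m/s.
Time aloft: T = 2 v_y0 / g = 2 × 50.31 / 9.81 = 10.26 s.
Range: R = vₓ T = 66.77 × 10.26 = 684.8 m.

685 m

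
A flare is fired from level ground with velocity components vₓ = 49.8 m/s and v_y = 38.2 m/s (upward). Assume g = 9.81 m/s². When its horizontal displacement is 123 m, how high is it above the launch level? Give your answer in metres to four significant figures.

64.43 m

Time to reach x = 123 m: t = x/vₓ = 123/49.80 = 2.470 s.
Height: y = v_y0 t − ½ g t² = 38.20 × 2.470 − 4.905 × 2.470² = 94.35 − 29.92 = 64.43 m.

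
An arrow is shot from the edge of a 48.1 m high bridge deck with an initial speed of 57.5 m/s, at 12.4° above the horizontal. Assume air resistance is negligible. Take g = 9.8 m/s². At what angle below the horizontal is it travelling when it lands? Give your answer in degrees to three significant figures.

vₓ = 57.50 cos 12.4° = 56.16 m/s; v_y0 = 57.50 sin 12.4° = 12.35 m/s.
With up positive and y = 0 at the ground: y(t) = 48.1 + (12.35) t − 4.900 t². Setting y = 0 and taking the positive root: t = [12.35 + √(12.35² + 2·9.80·48.1)] / 9.80 = (12.35 + 33.09) / 9.80 = 4.637 s.
At impact: v_y = v_y0 − g t = −33.09 m/s; vₓ = 56.16 m/s.
Angle below horizontal: arctan(|v_y|/vₓ) = arctan(33.09/56.16) = 30.51°.

30.5°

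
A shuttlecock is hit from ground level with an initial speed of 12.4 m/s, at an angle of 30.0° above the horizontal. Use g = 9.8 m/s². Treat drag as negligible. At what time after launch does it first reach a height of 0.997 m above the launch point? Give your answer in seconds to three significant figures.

0.189 s

Horizontal component vₓ = 12.40 cos 30.0° = 10.74 m/s; vertical v_y0 = 12.40 sin 30.0° = 6.200 m/s.
Height y(t) = 6.200 t − 4.900 t² = 0.997 gives 4.900 t² − 6.200 t + 0.997 = 0.
Quadratic formula: t = (6.200 ± √18.899) / 9.80 = (6.200 ± 4.347) / 9.80 → t = 0.1891 s or 1.076 s.
The first (ascending) time is 0.1891 s.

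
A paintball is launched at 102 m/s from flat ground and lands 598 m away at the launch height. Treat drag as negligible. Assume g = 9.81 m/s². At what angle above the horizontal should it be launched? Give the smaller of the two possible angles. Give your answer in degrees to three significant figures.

Level-ground range R = v₀² sin(2θ)/g ⇒ sin(2θ) = gR/v₀² = 9.81 × 598 / 102² = 0.5639.
2θ = 34.32° or 180° − 34.32° = 145.7°, so θ = 17.16° or 72.84°.
The smaller angle is 17.16°.

17.2°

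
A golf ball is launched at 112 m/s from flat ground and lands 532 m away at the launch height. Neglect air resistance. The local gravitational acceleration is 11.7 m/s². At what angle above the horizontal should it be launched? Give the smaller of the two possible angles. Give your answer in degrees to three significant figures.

14.9°

R = v₀² sin 2θ / g gives sin 2θ = gR/v₀² = 11.7·532/112² = 0.4962.
2θ = 29.75° or 180° − 29.75° = 150.3°, so θ = 14.87° or 75.13°.
The smaller angle is 14.87°.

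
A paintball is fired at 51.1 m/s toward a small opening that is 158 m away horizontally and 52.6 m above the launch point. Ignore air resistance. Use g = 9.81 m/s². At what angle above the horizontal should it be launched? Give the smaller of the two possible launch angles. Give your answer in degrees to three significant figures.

Trajectory: y = x tanθ − g x² (1 + tan²θ)/(2v₀²). With x = 158, y = 52.6, v₀ = 51.1, g = 9.81:
46.89 tan²θ − 158 tanθ + (99.49) = 0.
tanθ = [158 ± √(158² − 4 × 46.89 × (99.49))] / (2 × 46.89) = (158 ± 79.38) / 93.79, giving tanθ = 0.8383 or 2.531.
θ = 39.97° or 68.44°; the smaller is 39.97°.

40.0°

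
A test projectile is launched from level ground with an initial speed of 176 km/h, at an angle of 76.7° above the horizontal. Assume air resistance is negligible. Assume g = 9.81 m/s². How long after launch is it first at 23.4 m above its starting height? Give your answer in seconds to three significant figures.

0.520 s

Convert: 176 km/h = 176/3.6 = 48.89 m/s.
vₓ = 48.89 cos 76.7° = 11.25 m/s; v_y0 = 48.89 sin 76.7° = 47.58 m/s.
Height y(t) = 47.58 t − 4.905 t² = 23.4 gives 4.905 t² − 47.58 t + 23.4 = 0.
t = [47.58 ± √(47.58² − 2·9.81·23.4)] / 9.81 = (47.58 ± 42.48) / 9.81, so t = 0.5197 s or t = 9.180 s.
The first (ascending) time is 0.5197 s.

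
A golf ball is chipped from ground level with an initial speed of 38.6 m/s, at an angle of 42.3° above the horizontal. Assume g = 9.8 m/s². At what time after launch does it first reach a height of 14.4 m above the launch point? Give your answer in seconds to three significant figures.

0.629 s

Horizontal component vₓ = 38.60 cos 42.3° = 28.55 m/s; vertical v_y0 = 38.60 sin 42.3° = 25.98 m/s.
Set y = v_y0 t − ½ g t² = 14.4: 4.900 t² − 25.98 t + 14.4 = 0.
t = [25.98 ± √(25.98² − 2·9.80·14.4)] / 9.80 = (25.98 ± 19.81) / 9.80, so t = 0.6289 s or t = 4.673 s.
The first (ascending) time is 0.6289 s.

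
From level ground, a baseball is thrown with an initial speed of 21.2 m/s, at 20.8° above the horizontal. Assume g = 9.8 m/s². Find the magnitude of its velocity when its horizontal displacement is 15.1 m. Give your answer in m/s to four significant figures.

19.82 m/s

Resolve: vₓ = 21.20 cos 20.8° = 19.82 m/s and v_y0 = 21.20 sin 20.8° = 7.528 m/s.
x = vₓ t ⇒ t = 15.1/19.82 = 0.7619 s.
Vertical velocity there: v_y = v_y0 − g t = 7.528 − 9.80 × 0.7619 = 0.06143 m/s.
Speed: √(vₓ² + v_y²) = √(19.82² + 0.06143²) = 19.82 m/s.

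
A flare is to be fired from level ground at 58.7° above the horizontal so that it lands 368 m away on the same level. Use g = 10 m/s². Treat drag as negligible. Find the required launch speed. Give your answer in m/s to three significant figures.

From R = (v₀² / g) sin 2θ: v₀ = √(gR / sin 2θ).
v₀ = √(10.0 × 368 / sin 117.4°) = √(3680 / 0.8878) = √4145.0 = 64.38 m/s.

64.4 m/s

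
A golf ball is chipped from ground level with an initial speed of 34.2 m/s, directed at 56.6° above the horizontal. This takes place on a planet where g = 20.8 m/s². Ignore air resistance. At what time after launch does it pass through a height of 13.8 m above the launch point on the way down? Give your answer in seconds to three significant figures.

2.12 s

Resolve: vₓ = 34.20 cos 56.6° = 18.83 m/s and v_y0 = 34.20 sin 56.6° = 28.55 m/s.
Set y = v_y0 t − ½ g t² = 13.8: 10.40 t² − 28.55 t + 13.8 = 0.
Quadratic formula: t = (28.55 ± √241.13) / 20.8 = (28.55 ± 15.53) / 20.8 → t = 0.6261 s or 2.119 s.
The descending-branch root is 2.119 s.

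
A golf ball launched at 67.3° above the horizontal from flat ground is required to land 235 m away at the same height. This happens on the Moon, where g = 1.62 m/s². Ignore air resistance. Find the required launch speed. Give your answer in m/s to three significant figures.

On level ground R = v₀² sin 2θ / g ⇒ v₀ = √(gR / sin 2θ).
v₀ = √(1.62 × 235 / sin 134.6°) = √(380.7 / 0.7120) = √534.67 = 23.12 m/s.

23.1 m/s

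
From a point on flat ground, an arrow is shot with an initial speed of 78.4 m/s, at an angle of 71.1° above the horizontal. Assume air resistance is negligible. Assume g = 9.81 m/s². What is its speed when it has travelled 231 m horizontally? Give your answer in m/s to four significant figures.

29.53 m/s

Components: vₓ = 78.40 cos 71.1° = 25.40 m/s, v_y0 = 78.40 sin 71.1° = 74.17 m/s.
Time to reach x = 231 m: t = x/vₓ = 231/25.40 = 9.096 s.
Vertical velocity there: v_y = v_y0 − g t = 74.17 − 9.81 × 9.096 = −15.06 m/s.
Speed: √(vₓ² + v_y²) = √(25.40² + 15.06²) = 29.53 m/s.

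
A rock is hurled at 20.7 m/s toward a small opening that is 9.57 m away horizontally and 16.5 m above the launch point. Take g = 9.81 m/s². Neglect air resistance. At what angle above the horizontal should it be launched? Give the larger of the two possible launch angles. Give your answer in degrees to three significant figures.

81.4°

Trajectory: y = x tanθ − g x² (1 + tan²θ)/(2v₀²). With x = 9.57, y = 16.5, v₀ = 20.7, g = 9.81:
1.048 tan²θ − 9.57 tanθ + (17.55) = 0.
tanθ = [9.57 ± √(9.57² − 4 × 1.048 × (17.55))] / (2 × 1.048) = (9.57 ± 4.242) / 2.097, giving tanθ = 2.541 or 6.587.
θ = 68.52° or 81.37°; the larger is 81.37°.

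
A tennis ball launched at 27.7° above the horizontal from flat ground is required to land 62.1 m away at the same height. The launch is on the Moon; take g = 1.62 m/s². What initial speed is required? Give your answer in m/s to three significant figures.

11.1 m/s

From R = (v₀² / g) sin 2θ: v₀ = √(gR / sin 2θ).
v₀ = √(1.62 × 62.1 / sin 55.40°) = √(100.6 / 0.8231) = √122.22 = 11.06 m/s.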